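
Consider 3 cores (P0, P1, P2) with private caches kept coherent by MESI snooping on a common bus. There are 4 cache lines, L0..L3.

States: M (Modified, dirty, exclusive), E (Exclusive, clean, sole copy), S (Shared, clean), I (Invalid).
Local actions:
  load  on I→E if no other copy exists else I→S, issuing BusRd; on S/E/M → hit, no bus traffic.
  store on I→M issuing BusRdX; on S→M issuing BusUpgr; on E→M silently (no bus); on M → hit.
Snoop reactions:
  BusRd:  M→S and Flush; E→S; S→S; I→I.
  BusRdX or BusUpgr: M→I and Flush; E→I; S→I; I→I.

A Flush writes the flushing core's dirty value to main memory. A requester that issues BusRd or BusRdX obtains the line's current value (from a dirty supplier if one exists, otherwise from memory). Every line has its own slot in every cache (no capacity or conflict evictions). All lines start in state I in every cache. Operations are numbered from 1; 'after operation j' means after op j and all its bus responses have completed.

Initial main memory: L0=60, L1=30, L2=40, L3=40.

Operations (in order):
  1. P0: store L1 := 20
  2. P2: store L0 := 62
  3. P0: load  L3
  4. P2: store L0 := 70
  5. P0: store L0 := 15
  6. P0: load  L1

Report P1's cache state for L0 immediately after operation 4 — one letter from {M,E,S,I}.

1. P0: store L1 := 20  bus=[BusRdX]  L1: P0=M P1=I P2=I  mem[L1]=30
2. P2: store L0 := 62  bus=[BusRdX]  L0: P0=I P1=I P2=M  mem[L0]=60
3. P0: load  L3  bus=[BusRd]  L3: P0=E P1=I P2=I  mem[L3]=40
4. P2: store L0 := 70  bus=[-]  L0: P0=I P1=I P2=M  mem[L0]=60
5. P0: store L0 := 15  bus=[BusRdX,Flush]  L0: P0=M P1=I P2=I  mem[L0]=70
6. P0: load  L1  bus=[-]  L1: P0=M P1=I P2=I  mem[L1]=30

state = I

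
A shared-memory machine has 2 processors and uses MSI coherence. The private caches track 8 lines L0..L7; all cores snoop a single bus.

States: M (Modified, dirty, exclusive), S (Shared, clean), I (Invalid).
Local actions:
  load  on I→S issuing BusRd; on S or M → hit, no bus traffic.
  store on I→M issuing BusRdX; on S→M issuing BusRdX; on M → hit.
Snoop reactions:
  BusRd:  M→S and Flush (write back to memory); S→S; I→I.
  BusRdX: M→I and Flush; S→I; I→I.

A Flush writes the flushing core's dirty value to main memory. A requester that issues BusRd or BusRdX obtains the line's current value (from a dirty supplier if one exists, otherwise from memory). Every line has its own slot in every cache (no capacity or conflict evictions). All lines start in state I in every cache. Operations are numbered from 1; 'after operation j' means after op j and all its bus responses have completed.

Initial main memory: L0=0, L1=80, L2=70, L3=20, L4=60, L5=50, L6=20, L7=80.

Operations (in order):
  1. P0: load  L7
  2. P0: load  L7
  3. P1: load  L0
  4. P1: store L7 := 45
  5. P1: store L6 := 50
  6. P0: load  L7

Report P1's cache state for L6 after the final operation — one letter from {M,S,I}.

state = M

  op1 P0: load  L7 → S/I on L7; bus BusRd; mem=80
  op2 P0: load  L7 → S/I on L7; bus (none); mem=80
  op3 P1: load  L0 → I/S on L0; bus BusRd; mem=0
  op4 P1: store L7 := 45 → I/M on L7; bus BusRdX; mem=80
  op5 P1: store L6 := 50 → I/M on L6; bus BusRdX; mem=20
  op6 P0: load  L7 → S/S on L7; bus BusRd Flush; mem=45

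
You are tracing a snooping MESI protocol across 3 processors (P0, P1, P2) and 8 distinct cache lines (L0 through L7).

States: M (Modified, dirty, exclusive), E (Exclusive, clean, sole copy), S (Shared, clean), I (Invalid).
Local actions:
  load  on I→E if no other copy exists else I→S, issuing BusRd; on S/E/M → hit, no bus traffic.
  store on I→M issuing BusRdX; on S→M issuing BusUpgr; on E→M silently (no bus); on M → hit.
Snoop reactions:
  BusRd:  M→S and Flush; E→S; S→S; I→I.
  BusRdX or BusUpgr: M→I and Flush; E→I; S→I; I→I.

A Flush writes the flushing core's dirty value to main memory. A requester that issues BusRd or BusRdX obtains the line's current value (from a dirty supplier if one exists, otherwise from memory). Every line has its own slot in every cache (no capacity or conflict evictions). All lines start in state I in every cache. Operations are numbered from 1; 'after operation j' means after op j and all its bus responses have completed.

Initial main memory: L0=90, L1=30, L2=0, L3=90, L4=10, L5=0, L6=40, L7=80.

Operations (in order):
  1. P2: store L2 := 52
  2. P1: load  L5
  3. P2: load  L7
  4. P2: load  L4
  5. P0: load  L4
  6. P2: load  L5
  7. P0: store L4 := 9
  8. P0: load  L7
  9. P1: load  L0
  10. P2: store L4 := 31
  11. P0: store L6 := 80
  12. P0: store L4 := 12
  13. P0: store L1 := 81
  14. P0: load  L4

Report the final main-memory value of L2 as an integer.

memory[L2] = 0

[1] P2: store L2 := 52 | P0:I, P1:I, P2:M(52) | bus: BusRdX
[2] P1: load  L5 | P0:I, P1:E(0), P2:I | bus: BusRd
[3] P2: load  L7 | P0:I, P1:I, P2:E(80) | bus: BusRd
[4] P2: load  L4 | P0:I, P1:I, P2:E(10) | bus: BusRd
[5] P0: load  L4 | P0:S(10), P1:I, P2:S(10) | bus: BusRd
[6] P2: load  L5 | P0:I, P1:S(0), P2:S(0) | bus: BusRd
[7] P0: store L4 := 9 | P0:M(9), P1:I, P2:I | bus: BusUpgr
[8] P0: load  L7 | P0:S(80), P1:I, P2:S(80) | bus: BusRd
[9] P1: load  L0 | P0:I, P1:E(90), P2:I | bus: BusRd
[10] P2: store L4 := 31 | P0:I, P1:I, P2:M(31) | bus: BusRdX,Flush
[11] P0: store L6 := 80 | P0:M(80), P1:I, P2:I | bus: BusRdX
[12] P0: store L4 := 12 | P0:M(12), P1:I, P2:I | bus: BusRdX,Flush
[13] P0: store L1 := 81 | P0:M(81), P1:I, P2:I | bus: BusRdX
[14] P0: load  L4 | P0:M(12), P1:I, P2:I | bus: none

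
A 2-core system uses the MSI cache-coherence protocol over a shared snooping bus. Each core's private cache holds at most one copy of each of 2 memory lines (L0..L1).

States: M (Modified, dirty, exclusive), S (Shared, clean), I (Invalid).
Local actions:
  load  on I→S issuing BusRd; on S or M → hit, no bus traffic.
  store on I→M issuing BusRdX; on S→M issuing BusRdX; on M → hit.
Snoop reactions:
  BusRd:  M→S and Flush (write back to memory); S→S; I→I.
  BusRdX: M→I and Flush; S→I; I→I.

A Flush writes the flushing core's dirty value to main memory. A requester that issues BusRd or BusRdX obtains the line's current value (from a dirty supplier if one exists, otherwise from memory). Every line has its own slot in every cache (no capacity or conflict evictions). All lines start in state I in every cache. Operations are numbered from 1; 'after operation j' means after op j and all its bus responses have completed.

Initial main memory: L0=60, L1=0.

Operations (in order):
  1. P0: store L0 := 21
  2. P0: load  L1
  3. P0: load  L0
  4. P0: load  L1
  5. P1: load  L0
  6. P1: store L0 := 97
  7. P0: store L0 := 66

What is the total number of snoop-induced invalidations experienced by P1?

1. P0: store L0 := 21  bus=[BusRdX]  L0: P0=M P1=I  mem[L0]=60
2. P0: load  L1  bus=[BusRd]  L1: P0=S P1=I  mem[L1]=0
3. P0: load  L0  bus=[-]  L0: P0=M P1=I  mem[L0]=60
4. P0: load  L1  bus=[-]  L1: P0=S P1=I  mem[L1]=0
5. P1: load  L0  bus=[BusRd,Flush]  L0: P0=S P1=S  mem[L0]=21
6. P1: store L0 := 97  bus=[BusRdX]  L0: P0=I P1=M  mem[L0]=21
7. P0: store L0 := 66  bus=[BusRdX,Flush]  L0: P0=M P1=I  mem[L0]=97

invalidations = 1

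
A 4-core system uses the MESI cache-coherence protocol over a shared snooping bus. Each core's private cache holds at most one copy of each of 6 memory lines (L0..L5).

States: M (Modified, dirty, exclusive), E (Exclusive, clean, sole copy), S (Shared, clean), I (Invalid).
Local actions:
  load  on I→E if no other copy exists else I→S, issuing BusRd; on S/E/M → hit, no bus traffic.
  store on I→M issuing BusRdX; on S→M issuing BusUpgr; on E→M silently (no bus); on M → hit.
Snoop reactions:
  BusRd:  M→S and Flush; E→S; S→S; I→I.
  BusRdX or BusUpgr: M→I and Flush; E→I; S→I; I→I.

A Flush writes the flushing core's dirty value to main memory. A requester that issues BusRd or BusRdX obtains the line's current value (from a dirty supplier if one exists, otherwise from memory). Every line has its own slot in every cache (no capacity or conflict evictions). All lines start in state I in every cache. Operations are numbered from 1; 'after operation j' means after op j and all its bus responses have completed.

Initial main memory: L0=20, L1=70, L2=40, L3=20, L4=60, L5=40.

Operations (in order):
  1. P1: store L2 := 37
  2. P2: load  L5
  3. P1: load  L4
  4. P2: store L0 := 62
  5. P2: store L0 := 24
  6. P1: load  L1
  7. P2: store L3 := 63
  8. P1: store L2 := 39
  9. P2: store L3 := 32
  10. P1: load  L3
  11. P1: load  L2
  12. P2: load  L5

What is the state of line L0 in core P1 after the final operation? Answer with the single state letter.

1. P1: store L2 := 37  bus=[BusRdX]  L2: P0=I P1=M P2=I P3=I  mem[L2]=40
2. P2: load  L5  bus=[BusRd]  L5: P0=I P1=I P2=E P3=I  mem[L5]=40
3. P1: load  L4  bus=[BusRd]  L4: P0=I P1=E P2=I P3=I  mem[L4]=60
4. P2: store L0 := 62  bus=[BusRdX]  L0: P0=I P1=I P2=M P3=I  mem[L0]=20
5. P2: store L0 := 24  bus=[-]  L0: P0=I P1=I P2=M P3=I  mem[L0]=20
6. P1: load  L1  bus=[BusRd]  L1: P0=I P1=E P2=I P3=I  mem[L1]=70
7. P2: store L3 := 63  bus=[BusRdX]  L3: P0=I P1=I P2=M P3=I  mem[L3]=20
8. P1: store L2 := 39  bus=[-]  L2: P0=I P1=M P2=I P3=I  mem[L2]=40
9. P2: store L3 := 32  bus=[-]  L3: P0=I P1=I P2=M P3=I  mem[L3]=20
10. P1: load  L3  bus=[BusRd,Flush]  L3: P0=I P1=S P2=S P3=I  mem[L3]=32
11. P1: load  L2  bus=[-]  L2: P0=I P1=M P2=I P3=I  mem[L2]=40
12. P2: load  L5  bus=[-]  L5: P0=I P1=I P2=E P3=I  mem[L5]=40

state = I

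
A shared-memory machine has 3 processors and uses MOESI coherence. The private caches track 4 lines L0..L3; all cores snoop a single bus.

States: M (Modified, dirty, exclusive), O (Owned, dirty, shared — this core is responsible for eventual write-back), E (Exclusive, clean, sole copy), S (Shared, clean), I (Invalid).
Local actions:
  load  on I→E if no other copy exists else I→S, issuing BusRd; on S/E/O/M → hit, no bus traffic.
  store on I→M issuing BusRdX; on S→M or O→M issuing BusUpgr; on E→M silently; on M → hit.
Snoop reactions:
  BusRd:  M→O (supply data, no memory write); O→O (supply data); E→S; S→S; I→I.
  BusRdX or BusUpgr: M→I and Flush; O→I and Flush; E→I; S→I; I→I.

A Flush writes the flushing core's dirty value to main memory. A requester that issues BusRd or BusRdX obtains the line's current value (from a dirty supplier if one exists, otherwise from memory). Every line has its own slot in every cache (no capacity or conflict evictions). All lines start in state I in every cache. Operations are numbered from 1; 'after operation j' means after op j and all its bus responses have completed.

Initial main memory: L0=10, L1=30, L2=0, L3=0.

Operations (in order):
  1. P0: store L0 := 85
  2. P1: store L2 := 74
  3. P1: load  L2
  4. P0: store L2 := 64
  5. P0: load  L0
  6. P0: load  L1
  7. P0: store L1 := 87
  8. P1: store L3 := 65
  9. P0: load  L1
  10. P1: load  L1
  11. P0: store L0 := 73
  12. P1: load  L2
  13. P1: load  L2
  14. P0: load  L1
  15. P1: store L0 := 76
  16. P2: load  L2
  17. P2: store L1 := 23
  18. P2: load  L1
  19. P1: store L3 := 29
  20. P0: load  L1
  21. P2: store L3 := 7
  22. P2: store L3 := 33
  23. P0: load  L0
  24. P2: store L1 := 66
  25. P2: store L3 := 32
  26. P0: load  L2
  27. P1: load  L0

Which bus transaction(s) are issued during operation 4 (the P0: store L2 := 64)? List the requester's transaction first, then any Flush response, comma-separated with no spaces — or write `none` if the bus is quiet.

bus = BusRdX,Flush

1. P0: store L0 := 85  bus=[BusRdX]  L0: P0=M P1=I P2=I  mem[L0]=10
2. P1: store L2 := 74  bus=[BusRdX]  L2: P0=I P1=M P2=I  mem[L2]=0
3. P1: load  L2  bus=[-]  L2: P0=I P1=M P2=I  mem[L2]=0
4. P0: store L2 := 64  bus=[BusRdX,Flush]  L2: P0=M P1=I P2=I  mem[L2]=74
5. P0: load  L0  bus=[-]  L0: P0=M P1=I P2=I  mem[L0]=10
6. P0: load  L1  bus=[BusRd]  L1: P0=E P1=I P2=I  mem[L1]=30
7. P0: store L1 := 87  bus=[-]  L1: P0=M P1=I P2=I  mem[L1]=30
8. P1: store L3 := 65  bus=[BusRdX]  L3: P0=I P1=M P2=I  mem[L3]=0
9. P0: load  L1  bus=[-]  L1: P0=M P1=I P2=I  mem[L1]=30
10. P1: load  L1  bus=[BusRd]  L1: P0=O P1=S P2=I  mem[L1]=30
11. P0: store L0 := 73  bus=[-]  L0: P0=M P1=I P2=I  mem[L0]=10
12. P1: load  L2  bus=[BusRd]  L2: P0=O P1=S P2=I  mem[L2]=74
13. P1: load  L2  bus=[-]  L2: P0=O P1=S P2=I  mem[L2]=74
14. P0: load  L1  bus=[-]  L1: P0=O P1=S P2=I  mem[L1]=30
15. P1: store L0 := 76  bus=[BusRdX,Flush]  L0: P0=I P1=M P2=I  mem[L0]=73
16. P2: load  L2  bus=[BusRd]  L2: P0=O P1=S P2=S  mem[L2]=74
17. P2: store L1 := 23  bus=[BusRdX,Flush]  L1: P0=I P1=I P2=M  mem[L1]=87
18. P2: load  L1  bus=[-]  L1: P0=I P1=I P2=M  mem[L1]=87
19. P1: store L3 := 29  bus=[-]  L3: P0=I P1=M P2=I  mem[L3]=0
20. P0: load  L1  bus=[BusRd]  L1: P0=S P1=I P2=O  mem[L1]=87
21. P2: store L3 := 7  bus=[BusRdX,Flush]  L3: P0=I P1=I P2=M  mem[L3]=29
22. P2: store L3 := 33  bus=[-]  L3: P0=I P1=I P2=M  mem[L3]=29
23. P0: load  L0  bus=[BusRd]  L0: P0=S P1=O P2=I  mem[L0]=73
24. P2: store L1 := 66  bus=[BusUpgr]  L1: P0=I P1=I P2=M  mem[L1]=87
25. P2: store L3 := 32  bus=[-]  L3: P0=I P1=I P2=M  mem[L3]=29
26. P0: load  L2  bus=[-]  L2: P0=O P1=S P2=S  mem[L2]=74
27. P1: load  L0  bus=[-]  L0: P0=S P1=O P2=I  mem[L0]=73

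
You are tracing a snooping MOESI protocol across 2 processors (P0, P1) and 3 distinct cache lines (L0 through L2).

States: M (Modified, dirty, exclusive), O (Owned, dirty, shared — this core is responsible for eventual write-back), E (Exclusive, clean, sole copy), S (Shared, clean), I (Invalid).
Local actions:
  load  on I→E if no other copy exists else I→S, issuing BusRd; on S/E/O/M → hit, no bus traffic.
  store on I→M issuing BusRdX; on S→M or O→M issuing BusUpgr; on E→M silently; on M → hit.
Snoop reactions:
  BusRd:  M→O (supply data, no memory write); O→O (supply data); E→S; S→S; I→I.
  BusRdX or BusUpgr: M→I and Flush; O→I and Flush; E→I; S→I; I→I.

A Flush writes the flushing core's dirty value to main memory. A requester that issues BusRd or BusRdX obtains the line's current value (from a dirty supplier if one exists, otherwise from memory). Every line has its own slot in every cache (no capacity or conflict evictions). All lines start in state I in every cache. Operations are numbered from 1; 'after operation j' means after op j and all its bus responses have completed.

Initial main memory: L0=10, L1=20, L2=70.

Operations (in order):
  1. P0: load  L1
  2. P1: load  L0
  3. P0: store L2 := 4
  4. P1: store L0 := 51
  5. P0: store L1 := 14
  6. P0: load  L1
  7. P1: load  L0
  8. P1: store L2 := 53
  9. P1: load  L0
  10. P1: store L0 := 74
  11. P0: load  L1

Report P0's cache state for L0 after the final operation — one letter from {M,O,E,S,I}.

[1] P0: load  L1 | P0:E(20), P1:I | bus: BusRd
[2] P1: load  L0 | P0:I, P1:E(10) | bus: BusRd
[3] P0: store L2 := 4 | P0:M(4), P1:I | bus: BusRdX
[4] P1: store L0 := 51 | P0:I, P1:M(51) | bus: none
[5] P0: store L1 := 14 | P0:M(14), P1:I | bus: none
[6] P0: load  L1 | P0:M(14), P1:I | bus: none
[7] P1: load  L0 | P0:I, P1:M(51) | bus: none
[8] P1: store L2 := 53 | P0:I, P1:M(53) | bus: BusRdX,Flush
[9] P1: load  L0 | P0:I, P1:M(51) | bus: none
[10] P1: store L0 := 74 | P0:I, P1:M(74) | bus: none
[11] P0: load  L1 | P0:M(14), P1:I | bus: none

state = I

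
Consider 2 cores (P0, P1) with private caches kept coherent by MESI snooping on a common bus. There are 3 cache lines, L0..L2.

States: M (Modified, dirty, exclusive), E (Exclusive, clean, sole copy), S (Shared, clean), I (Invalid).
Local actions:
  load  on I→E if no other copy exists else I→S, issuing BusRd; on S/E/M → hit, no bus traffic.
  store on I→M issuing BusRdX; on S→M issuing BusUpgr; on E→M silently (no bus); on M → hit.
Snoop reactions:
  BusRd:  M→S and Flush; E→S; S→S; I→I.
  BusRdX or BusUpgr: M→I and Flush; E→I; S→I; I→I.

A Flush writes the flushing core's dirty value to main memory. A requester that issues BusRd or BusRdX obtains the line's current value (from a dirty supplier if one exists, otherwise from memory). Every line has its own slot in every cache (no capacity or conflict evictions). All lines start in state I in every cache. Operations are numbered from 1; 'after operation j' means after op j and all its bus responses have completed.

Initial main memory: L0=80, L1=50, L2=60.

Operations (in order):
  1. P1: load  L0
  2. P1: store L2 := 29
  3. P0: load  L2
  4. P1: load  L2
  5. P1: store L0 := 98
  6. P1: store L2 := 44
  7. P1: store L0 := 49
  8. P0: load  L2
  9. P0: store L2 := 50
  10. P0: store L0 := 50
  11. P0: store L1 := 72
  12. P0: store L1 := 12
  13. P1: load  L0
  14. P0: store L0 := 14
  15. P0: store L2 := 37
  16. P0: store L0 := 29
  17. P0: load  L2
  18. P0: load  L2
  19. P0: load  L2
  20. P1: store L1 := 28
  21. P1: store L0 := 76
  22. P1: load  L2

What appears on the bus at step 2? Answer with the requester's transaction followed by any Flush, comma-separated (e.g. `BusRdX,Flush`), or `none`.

  op1 P1: load  L0 → I/E on L0; bus BusRd; mem=80
  op2 P1: store L2 := 29 → I/M on L2; bus BusRdX; mem=60
  op3 P0: load  L2 → S/S on L2; bus BusRd Flush; mem=29
  op4 P1: load  L2 → S/S on L2; bus (none); mem=29
  op5 P1: store L0 := 98 → I/M on L0; bus (none); mem=80
  op6 P1: store L2 := 44 → I/M on L2; bus BusUpgr; mem=29
  op7 P1: store L0 := 49 → I/M on L0; bus (none); mem=80
  op8 P0: load  L2 → S/S on L2; bus BusRd Flush; mem=44
  op9 P0: store L2 := 50 → M/I on L2; bus BusUpgr; mem=44
  op10 P0: store L0 := 50 → M/I on L0; bus BusRdX Flush; mem=49
  op11 P0: store L1 := 72 → M/I on L1; bus BusRdX; mem=50
  op12 P0: store L1 := 12 → M/I on L1; bus (none); mem=50
  op13 P1: load  L0 → S/S on L0; bus BusRd Flush; mem=50
  op14 P0: store L0 := 14 → M/I on L0; bus BusUpgr; mem=50
  op15 P0: store L2 := 37 → M/I on L2; bus (none); mem=44
  op16 P0: store L0 := 29 → M/I on L0; bus (none); mem=50
  op17 P0: load  L2 → M/I on L2; bus (none); mem=44
  op18 P0: load  L2 → M/I on L2; bus (none); mem=44
  op19 P0: load  L2 → M/I on L2; bus (none); mem=44
  op20 P1: store L1 := 28 → I/M on L1; bus BusRdX Flush; mem=12
  op21 P1: store L0 := 76 → I/M on L0; bus BusRdX Flush; mem=29
  op22 P1: load  L2 → S/S on L2; bus BusRd Flush; mem=37

bus = BusRdX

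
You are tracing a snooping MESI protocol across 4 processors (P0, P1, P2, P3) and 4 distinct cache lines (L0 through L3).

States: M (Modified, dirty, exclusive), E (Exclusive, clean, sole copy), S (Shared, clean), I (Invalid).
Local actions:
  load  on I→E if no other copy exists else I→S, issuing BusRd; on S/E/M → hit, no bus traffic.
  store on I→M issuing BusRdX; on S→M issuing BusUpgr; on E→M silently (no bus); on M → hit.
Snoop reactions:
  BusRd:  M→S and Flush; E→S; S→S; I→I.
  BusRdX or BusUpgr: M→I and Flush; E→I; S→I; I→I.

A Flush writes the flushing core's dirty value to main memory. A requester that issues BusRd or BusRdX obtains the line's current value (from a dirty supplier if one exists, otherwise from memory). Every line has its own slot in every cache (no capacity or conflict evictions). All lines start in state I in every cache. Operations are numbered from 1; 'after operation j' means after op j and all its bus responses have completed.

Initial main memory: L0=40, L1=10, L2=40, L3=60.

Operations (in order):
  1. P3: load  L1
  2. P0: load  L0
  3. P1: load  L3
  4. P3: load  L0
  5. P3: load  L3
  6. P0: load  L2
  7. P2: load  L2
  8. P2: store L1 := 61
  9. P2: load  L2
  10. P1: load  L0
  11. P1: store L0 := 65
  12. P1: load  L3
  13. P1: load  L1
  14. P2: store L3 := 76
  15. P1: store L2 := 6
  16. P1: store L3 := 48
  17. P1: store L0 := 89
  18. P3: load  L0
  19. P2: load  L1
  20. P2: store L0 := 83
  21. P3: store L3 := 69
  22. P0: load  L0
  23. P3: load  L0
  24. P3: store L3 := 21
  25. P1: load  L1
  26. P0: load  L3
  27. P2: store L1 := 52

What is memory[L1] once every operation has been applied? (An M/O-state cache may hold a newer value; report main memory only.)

memory[L1] = 61

1. P3: load  L1  bus=[BusRd]  L1: P0=I P1=I P2=I P3=E  mem[L1]=10
2. P0: load  L0  bus=[BusRd]  L0: P0=E P1=I P2=I P3=I  mem[L0]=40
3. P1: load  L3  bus=[BusRd]  L3: P0=I P1=E P2=I P3=I  mem[L3]=60
4. P3: load  L0  bus=[BusRd]  L0: P0=S P1=I P2=I P3=S  mem[L0]=40
5. P3: load  L3  bus=[BusRd]  L3: P0=I P1=S P2=I P3=S  mem[L3]=60
6. P0: load  L2  bus=[BusRd]  L2: P0=E P1=I P2=I P3=I  mem[L2]=40
7. P2: load  L2  bus=[BusRd]  L2: P0=S P1=I P2=S P3=I  mem[L2]=40
8. P2: store L1 := 61  bus=[BusRdX]  L1: P0=I P1=I P2=M P3=I  mem[L1]=10
9. P2: load  L2  bus=[-]  L2: P0=S P1=I P2=S P3=I  mem[L2]=40
10. P1: load  L0  bus=[BusRd]  L0: P0=S P1=S P2=I P3=S  mem[L0]=40
11. P1: store L0 := 65  bus=[BusUpgr]  L0: P0=I P1=M P2=I P3=I  mem[L0]=40
12. P1: load  L3  bus=[-]  L3: P0=I P1=S P2=I P3=S  mem[L3]=60
13. P1: load  L1  bus=[BusRd,Flush]  L1: P0=I P1=S P2=S P3=I  mem[L1]=61
14. P2: store L3 := 76  bus=[BusRdX]  L3: P0=I P1=I P2=M P3=I  mem[L3]=60
15. P1: store L2 := 6  bus=[BusRdX]  L2: P0=I P1=M P2=I P3=I  mem[L2]=40
16. P1: store L3 := 48  bus=[BusRdX,Flush]  L3: P0=I P1=M P2=I P3=I  mem[L3]=76
17. P1: store L0 := 89  bus=[-]  L0: P0=I P1=M P2=I P3=I  mem[L0]=40
18. P3: load  L0  bus=[BusRd,Flush]  L0: P0=I P1=S P2=I P3=S  mem[L0]=89
19. P2: load  L1  bus=[-]  L1: P0=I P1=S P2=S P3=I  mem[L1]=61
20. P2: store L0 := 83  bus=[BusRdX]  L0: P0=I P1=I P2=M P3=I  mem[L0]=89
21. P3: store L3 := 69  bus=[BusRdX,Flush]  L3: P0=I P1=I P2=I P3=M  mem[L3]=48
22. P0: load  L0  bus=[BusRd,Flush]  L0: P0=S P1=I P2=S P3=I  mem[L0]=83
23. P3: load  L0  bus=[BusRd]  L0: P0=S P1=I P2=S P3=S  mem[L0]=83
24. P3: store L3 := 21  bus=[-]  L3: P0=I P1=I P2=I P3=M  mem[L3]=48
25. P1: load  L1  bus=[-]  L1: P0=I P1=S P2=S P3=I  mem[L1]=61
26. P0: load  L3  bus=[BusRd,Flush]  L3: P0=S P1=I P2=I P3=S  mem[L3]=21
27. P2: store L1 := 52  bus=[BusUpgr]  L1: P0=I P1=I P2=M P3=I  mem[L1]=61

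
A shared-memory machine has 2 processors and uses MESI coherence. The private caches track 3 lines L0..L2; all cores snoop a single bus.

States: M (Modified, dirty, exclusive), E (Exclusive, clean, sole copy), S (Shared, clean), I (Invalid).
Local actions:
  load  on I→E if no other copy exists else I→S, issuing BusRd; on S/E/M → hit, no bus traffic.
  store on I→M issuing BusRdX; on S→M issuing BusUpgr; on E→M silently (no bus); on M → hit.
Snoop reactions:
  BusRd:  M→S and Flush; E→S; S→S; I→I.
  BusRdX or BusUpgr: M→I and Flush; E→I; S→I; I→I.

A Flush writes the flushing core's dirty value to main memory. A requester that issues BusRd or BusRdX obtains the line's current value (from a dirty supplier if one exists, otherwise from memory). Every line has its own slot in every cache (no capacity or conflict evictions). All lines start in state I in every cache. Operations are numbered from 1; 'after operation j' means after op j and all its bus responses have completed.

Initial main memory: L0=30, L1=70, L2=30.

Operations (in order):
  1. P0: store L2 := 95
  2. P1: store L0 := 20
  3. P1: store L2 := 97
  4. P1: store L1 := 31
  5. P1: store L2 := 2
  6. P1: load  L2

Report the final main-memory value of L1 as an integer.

memory[L1] = 70

[1] P0: store L2 := 95 | P0:M(95), P1:I | bus: BusRdX
[2] P1: store L0 := 20 | P0:I, P1:M(20) | bus: BusRdX
[3] P1: store L2 := 97 | P0:I, P1:M(97) | bus: BusRdX,Flush
[4] P1: store L1 := 31 | P0:I, P1:M(31) | bus: BusRdX
[5] P1: store L2 := 2 | P0:I, P1:M(2) | bus: none
[6] P1: load  L2 | P0:I, P1:M(2) | bus: none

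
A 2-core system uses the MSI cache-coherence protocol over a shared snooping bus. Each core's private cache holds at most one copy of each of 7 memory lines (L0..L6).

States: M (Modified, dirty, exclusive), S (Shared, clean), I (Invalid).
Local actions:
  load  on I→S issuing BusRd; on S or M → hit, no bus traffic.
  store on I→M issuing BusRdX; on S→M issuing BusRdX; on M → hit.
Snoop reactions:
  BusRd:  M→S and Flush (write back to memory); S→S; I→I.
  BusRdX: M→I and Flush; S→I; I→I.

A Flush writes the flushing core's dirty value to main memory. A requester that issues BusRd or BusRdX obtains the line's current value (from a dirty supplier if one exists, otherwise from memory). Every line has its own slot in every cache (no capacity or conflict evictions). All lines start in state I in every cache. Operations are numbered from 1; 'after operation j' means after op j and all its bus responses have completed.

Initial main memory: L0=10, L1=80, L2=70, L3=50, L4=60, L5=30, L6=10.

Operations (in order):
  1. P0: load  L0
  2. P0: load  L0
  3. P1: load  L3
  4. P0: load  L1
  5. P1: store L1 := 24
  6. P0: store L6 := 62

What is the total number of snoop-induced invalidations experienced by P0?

invalidations = 1

1. P0: load  L0  bus=[BusRd]  L0: P0=S P1=I  mem[L0]=10
2. P0: load  L0  bus=[-]  L0: P0=S P1=I  mem[L0]=10
3. P1: load  L3  bus=[BusRd]  L3: P0=I P1=S  mem[L3]=50
4. P0: load  L1  bus=[BusRd]  L1: P0=S P1=I  mem[L1]=80
5. P1: store L1 := 24  bus=[BusRdX]  L1: P0=I P1=M  mem[L1]=80
6. P0: store L6 := 62  bus=[BusRdX]  L6: P0=M P1=I  mem[L6]=10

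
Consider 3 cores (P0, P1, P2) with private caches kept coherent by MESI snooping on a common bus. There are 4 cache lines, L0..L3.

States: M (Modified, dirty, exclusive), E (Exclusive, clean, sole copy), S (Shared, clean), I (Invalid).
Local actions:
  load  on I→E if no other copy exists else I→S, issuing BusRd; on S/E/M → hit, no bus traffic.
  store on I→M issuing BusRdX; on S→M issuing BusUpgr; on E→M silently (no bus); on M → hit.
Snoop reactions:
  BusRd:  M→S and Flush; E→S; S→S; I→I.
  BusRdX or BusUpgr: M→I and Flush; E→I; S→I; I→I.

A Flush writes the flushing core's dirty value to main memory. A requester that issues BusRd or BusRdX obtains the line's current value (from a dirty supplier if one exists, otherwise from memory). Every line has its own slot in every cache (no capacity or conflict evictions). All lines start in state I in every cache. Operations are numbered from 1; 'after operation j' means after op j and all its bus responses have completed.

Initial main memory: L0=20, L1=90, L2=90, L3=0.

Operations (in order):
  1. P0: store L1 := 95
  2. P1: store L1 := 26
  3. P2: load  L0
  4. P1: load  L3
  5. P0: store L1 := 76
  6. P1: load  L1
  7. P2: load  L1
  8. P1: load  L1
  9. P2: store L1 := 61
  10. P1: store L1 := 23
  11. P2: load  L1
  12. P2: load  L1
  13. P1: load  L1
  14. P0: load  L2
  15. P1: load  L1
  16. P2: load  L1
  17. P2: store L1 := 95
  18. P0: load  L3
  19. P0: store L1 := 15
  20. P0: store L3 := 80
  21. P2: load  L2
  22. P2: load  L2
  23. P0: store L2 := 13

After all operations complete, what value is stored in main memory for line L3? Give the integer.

memory[L3] = 0

step 1: P0: store L1 := 95  ⟶  MII  (L1)  txn=BusRdX  M[L1]=90
step 2: P1: store L1 := 26  ⟶  IMI  (L1)  txn=BusRdX+Flush  M[L1]=95
step 3: P2: load  L0  ⟶  IIE  (L0)  txn=BusRd  M[L0]=20
step 4: P1: load  L3  ⟶  IEI  (L3)  txn=BusRd  M[L3]=0
step 5: P0: store L1 := 76  ⟶  MII  (L1)  txn=BusRdX+Flush  M[L1]=26
step 6: P1: load  L1  ⟶  SSI  (L1)  txn=BusRd+Flush  M[L1]=76
step 7: P2: load  L1  ⟶  SSS  (L1)  txn=BusRd  M[L1]=76
step 8: P1: load  L1  ⟶  SSS  (L1)  txn=∅  M[L1]=76
step 9: P2: store L1 := 61  ⟶  IIM  (L1)  txn=BusUpgr  M[L1]=76
step 10: P1: store L1 := 23  ⟶  IMI  (L1)  txn=BusRdX+Flush  M[L1]=61
step 11: P2: load  L1  ⟶  ISS  (L1)  txn=BusRd+Flush  M[L1]=23
step 12: P2: load  L1  ⟶  ISS  (L1)  txn=∅  M[L1]=23
step 13: P1: load  L1  ⟶  ISS  (L1)  txn=∅  M[L1]=23
step 14: P0: load  L2  ⟶  EII  (L2)  txn=BusRd  M[L2]=90
step 15: P1: load  L1  ⟶  ISS  (L1)  txn=∅  M[L1]=23
step 16: P2: load  L1  ⟶  ISS  (L1)  txn=∅  M[L1]=23
step 17: P2: store L1 := 95  ⟶  IIM  (L1)  txn=BusUpgr  M[L1]=23
step 18: P0: load  L3  ⟶  SSI  (L3)  txn=BusRd  M[L3]=0
step 19: P0: store L1 := 15  ⟶  MII  (L1)  txn=BusRdX+Flush  M[L1]=95
step 20: P0: store L3 := 80  ⟶  MII  (L3)  txn=BusUpgr  M[L3]=0
step 21: P2: load  L2  ⟶  SIS  (L2)  txn=BusRd  M[L2]=90
step 22: P2: load  L2  ⟶  SIS  (L2)  txn=∅  M[L2]=90
step 23: P0: store L2 := 13  ⟶  MII  (L2)  txn=BusUpgr  M[L2]=90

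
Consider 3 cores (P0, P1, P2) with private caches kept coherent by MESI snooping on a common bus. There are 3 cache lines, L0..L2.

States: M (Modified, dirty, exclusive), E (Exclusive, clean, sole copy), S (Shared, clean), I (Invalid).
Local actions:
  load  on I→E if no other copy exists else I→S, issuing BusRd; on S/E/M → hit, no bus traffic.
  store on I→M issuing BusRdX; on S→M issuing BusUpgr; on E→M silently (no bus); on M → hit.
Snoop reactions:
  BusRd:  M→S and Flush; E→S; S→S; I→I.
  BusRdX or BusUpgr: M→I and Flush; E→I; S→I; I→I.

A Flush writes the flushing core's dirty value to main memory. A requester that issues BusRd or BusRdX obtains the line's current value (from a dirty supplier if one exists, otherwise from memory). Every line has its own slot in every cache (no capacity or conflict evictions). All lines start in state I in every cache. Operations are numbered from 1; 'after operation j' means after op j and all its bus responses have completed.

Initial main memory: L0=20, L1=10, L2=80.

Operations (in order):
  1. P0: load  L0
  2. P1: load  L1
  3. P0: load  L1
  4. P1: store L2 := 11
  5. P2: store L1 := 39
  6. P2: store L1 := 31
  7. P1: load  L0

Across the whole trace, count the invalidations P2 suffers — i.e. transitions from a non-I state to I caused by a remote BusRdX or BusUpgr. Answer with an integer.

  op1 P0: load  L0 → E/I/I on L0; bus BusRd; mem=20
  op2 P1: load  L1 → I/E/I on L1; bus BusRd; mem=10
  op3 P0: load  L1 → S/S/I on L1; bus BusRd; mem=10
  op4 P1: store L2 := 11 → I/M/I on L2; bus BusRdX; mem=80
  op5 P2: store L1 := 39 → I/I/M on L1; bus BusRdX; mem=10
  op6 P2: store L1 := 31 → I/I/M on L1; bus (none); mem=10
  op7 P1: load  L0 → S/S/I on L0; bus BusRd; mem=20

invalidations = 0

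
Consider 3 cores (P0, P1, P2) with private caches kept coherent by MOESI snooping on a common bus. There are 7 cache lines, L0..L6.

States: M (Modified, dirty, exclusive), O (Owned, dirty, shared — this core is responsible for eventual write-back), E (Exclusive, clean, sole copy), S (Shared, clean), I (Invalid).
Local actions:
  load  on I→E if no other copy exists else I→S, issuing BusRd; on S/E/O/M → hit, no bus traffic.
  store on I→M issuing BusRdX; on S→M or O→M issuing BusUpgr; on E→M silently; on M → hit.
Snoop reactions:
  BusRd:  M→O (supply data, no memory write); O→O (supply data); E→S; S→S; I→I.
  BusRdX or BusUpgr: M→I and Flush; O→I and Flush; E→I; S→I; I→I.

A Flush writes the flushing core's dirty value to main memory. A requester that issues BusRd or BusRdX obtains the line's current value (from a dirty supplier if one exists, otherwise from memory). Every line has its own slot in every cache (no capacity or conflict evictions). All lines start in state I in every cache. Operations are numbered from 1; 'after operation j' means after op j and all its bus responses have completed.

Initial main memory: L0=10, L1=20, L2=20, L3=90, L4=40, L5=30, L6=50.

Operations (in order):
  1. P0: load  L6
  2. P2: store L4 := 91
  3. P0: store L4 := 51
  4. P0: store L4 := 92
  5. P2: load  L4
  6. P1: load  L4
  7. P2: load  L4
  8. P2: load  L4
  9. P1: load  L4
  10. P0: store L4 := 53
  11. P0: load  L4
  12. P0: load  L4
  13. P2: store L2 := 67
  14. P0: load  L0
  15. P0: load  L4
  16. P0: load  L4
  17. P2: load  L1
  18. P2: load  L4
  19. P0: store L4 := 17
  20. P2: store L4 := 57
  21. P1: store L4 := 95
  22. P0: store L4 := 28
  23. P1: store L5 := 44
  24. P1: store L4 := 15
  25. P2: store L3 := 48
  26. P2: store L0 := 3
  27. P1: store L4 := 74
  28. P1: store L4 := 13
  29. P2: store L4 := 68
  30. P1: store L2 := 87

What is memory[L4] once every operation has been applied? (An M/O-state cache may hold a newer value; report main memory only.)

memory[L4] = 13

step 1: P0: load  L6  ⟶  EII  (L6)  txn=BusRd  M[L6]=50
step 2: P2: store L4 := 91  ⟶  IIM  (L4)  txn=BusRdX  M[L4]=40
step 3: P0: store L4 := 51  ⟶  MII  (L4)  txn=BusRdX+Flush  M[L4]=91
step 4: P0: store L4 := 92  ⟶  MII  (L4)  txn=∅  M[L4]=91
step 5: P2: load  L4  ⟶  OIS  (L4)  txn=BusRd  M[L4]=91
step 6: P1: load  L4  ⟶  OSS  (L4)  txn=BusRd  M[L4]=91
step 7: P2: load  L4  ⟶  OSS  (L4)  txn=∅  M[L4]=91
step 8: P2: load  L4  ⟶  OSS  (L4)  txn=∅  M[L4]=91
step 9: P1: load  L4  ⟶  OSS  (L4)  txn=∅  M[L4]=91
step 10: P0: store L4 := 53  ⟶  MII  (L4)  txn=BusUpgr  M[L4]=91
step 11: P0: load  L4  ⟶  MII  (L4)  txn=∅  M[L4]=91
step 12: P0: load  L4  ⟶  MII  (L4)  txn=∅  M[L4]=91
step 13: P2: store L2 := 67  ⟶  IIM  (L2)  txn=BusRdX  M[L2]=20
step 14: P0: load  L0  ⟶  EII  (L0)  txn=BusRd  M[L0]=10
step 15: P0: load  L4  ⟶  MII  (L4)  txn=∅  M[L4]=91
step 16: P0: load  L4  ⟶  MII  (L4)  txn=∅  M[L4]=91
step 17: P2: load  L1  ⟶  IIE  (L1)  txn=BusRd  M[L1]=20
step 18: P2: load  L4  ⟶  OIS  (L4)  txn=BusRd  M[L4]=91
step 19: P0: store L4 := 17  ⟶  MII  (L4)  txn=BusUpgr  M[L4]=91
step 20: P2: store L4 := 57  ⟶  IIM  (L4)  txn=BusRdX+Flush  M[L4]=17
step 21: P1: store L4 := 95  ⟶  IMI  (L4)  txn=BusRdX+Flush  M[L4]=57
step 22: P0: store L4 := 28  ⟶  MII  (L4)  txn=BusRdX+Flush  M[L4]=95
step 23: P1: store L5 := 44  ⟶  IMI  (L5)  txn=BusRdX  M[L5]=30
step 24: P1: store L4 := 15  ⟶  IMI  (L4)  txn=BusRdX+Flush  M[L4]=28
step 25: P2: store L3 := 48  ⟶  IIM  (L3)  txn=BusRdX  M[L3]=90
step 26: P2: store L0 := 3  ⟶  IIM  (L0)  txn=BusRdX  M[L0]=10
step 27: P1: store L4 := 74  ⟶  IMI  (L4)  txn=∅  M[L4]=28
step 28: P1: store L4 := 13  ⟶  IMI  (L4)  txn=∅  M[L4]=28
step 29: P2: store L4 := 68  ⟶  IIM  (L4)  txn=BusRdX+Flush  M[L4]=13
step 30: P1: store L2 := 87  ⟶  IMI  (L2)  txn=BusRdX+Flush  M[L2]=67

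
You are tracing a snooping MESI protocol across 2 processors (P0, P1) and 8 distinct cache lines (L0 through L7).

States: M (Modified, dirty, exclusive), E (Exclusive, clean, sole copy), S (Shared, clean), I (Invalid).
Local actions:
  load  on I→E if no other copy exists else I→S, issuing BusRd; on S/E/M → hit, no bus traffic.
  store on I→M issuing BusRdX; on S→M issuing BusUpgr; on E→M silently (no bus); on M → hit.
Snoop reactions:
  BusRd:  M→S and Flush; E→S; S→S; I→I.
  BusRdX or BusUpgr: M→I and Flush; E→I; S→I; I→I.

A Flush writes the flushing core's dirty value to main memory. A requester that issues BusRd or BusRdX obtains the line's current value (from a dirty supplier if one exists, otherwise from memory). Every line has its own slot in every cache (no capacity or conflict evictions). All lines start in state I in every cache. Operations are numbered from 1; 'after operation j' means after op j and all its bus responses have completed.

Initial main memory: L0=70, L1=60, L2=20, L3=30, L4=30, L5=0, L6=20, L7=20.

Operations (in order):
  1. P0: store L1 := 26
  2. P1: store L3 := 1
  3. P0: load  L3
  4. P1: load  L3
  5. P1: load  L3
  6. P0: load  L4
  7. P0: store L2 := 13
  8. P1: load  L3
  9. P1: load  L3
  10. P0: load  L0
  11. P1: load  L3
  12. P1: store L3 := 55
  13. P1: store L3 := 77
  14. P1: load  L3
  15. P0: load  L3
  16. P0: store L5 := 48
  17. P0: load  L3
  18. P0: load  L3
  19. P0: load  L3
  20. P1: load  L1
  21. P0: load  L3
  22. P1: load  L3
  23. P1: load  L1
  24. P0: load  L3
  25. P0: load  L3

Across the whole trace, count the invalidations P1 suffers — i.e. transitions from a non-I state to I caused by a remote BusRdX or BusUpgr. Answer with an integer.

invalidations = 0

1. P0: store L1 := 26  bus=[BusRdX]  L1: P0=M P1=I  mem[L1]=60
2. P1: store L3 := 1  bus=[BusRdX]  L3: P0=I P1=M  mem[L3]=30
3. P0: load  L3  bus=[BusRd,Flush]  L3: P0=S P1=S  mem[L3]=1
4. P1: load  L3  bus=[-]  L3: P0=S P1=S  mem[L3]=1
5. P1: load  L3  bus=[-]  L3: P0=S P1=S  mem[L3]=1
6. P0: load  L4  bus=[BusRd]  L4: P0=E P1=I  mem[L4]=30
7. P0: store L2 := 13  bus=[BusRdX]  L2: P0=M P1=I  mem[L2]=20
8. P1: load  L3  bus=[-]  L3: P0=S P1=S  mem[L3]=1
9. P1: load  L3  bus=[-]  L3: P0=S P1=S  mem[L3]=1
10. P0: load  L0  bus=[BusRd]  L0: P0=E P1=I  mem[L0]=70
11. P1: load  L3  bus=[-]  L3: P0=S P1=S  mem[L3]=1
12. P1: store L3 := 55  bus=[BusUpgr]  L3: P0=I P1=M  mem[L3]=1
13. P1: store L3 := 77  bus=[-]  L3: P0=I P1=M  mem[L3]=1
14. P1: load  L3  bus=[-]  L3: P0=I P1=M  mem[L3]=1
15. P0: load  L3  bus=[BusRd,Flush]  L3: P0=S P1=S  mem[L3]=77
16. P0: store L5 := 48  bus=[BusRdX]  L5: P0=M P1=I  mem[L5]=0
17. P0: load  L3  bus=[-]  L3: P0=S P1=S  mem[L3]=77
18. P0: load  L3  bus=[-]  L3: P0=S P1=S  mem[L3]=77
19. P0: load  L3  bus=[-]  L3: P0=S P1=S  mem[L3]=77
20. P1: load  L1  bus=[BusRd,Flush]  L1: P0=S P1=S  mem[L1]=26
21. P0: load  L3  bus=[-]  L3: P0=S P1=S  mem[L3]=77
22. P1: load  L3  bus=[-]  L3: P0=S P1=S  mem[L3]=77
23. P1: load  L1  bus=[-]  L1: P0=S P1=S  mem[L1]=26
24. P0: load  L3  bus=[-]  L3: P0=S P1=S  mem[L3]=77
25. P0: load  L3  bus=[-]  L3: P0=S P1=S  mem[L3]=77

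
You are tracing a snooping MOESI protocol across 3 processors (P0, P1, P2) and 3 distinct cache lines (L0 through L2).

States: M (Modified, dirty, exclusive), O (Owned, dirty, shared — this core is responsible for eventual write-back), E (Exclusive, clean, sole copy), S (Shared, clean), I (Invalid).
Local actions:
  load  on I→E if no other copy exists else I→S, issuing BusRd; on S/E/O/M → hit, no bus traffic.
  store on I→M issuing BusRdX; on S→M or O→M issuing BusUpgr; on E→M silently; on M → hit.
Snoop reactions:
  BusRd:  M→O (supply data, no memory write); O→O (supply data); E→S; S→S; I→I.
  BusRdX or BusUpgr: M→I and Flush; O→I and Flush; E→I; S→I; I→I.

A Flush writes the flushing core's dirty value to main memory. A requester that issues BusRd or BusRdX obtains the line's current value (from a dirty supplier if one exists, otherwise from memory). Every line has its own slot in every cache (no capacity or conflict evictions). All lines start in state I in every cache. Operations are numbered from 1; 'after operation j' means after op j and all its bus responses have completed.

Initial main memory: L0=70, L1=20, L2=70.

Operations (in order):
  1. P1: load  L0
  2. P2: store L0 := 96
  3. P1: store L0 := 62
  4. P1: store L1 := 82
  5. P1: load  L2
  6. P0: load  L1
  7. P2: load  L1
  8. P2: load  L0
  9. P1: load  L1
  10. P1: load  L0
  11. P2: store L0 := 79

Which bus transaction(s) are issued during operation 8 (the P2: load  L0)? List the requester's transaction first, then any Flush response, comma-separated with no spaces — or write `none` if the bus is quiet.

bus = BusRd

[1] P1: load  L0 | P0:I, P1:E(70), P2:I | bus: BusRd
[2] P2: store L0 := 96 | P0:I, P1:I, P2:M(96) | bus: BusRdX
[3] P1: store L0 := 62 | P0:I, P1:M(62), P2:I | bus: BusRdX,Flush
[4] P1: store L1 := 82 | P0:I, P1:M(82), P2:I | bus: BusRdX
[5] P1: load  L2 | P0:I, P1:E(70), P2:I | bus: BusRd
[6] P0: load  L1 | P0:S(82), P1:O(82), P2:I | bus: BusRd
[7] P2: load  L1 | P0:S(82), P1:O(82), P2:S(82) | bus: BusRd
[8] P2: load  L0 | P0:I, P1:O(62), P2:S(62) | bus: BusRd
[9] P1: load  L1 | P0:S(82), P1:O(82), P2:S(82) | bus: none
[10] P1: load  L0 | P0:I, P1:O(62), P2:S(62) | bus: none
[11] P2: store L0 := 79 | P0:I, P1:I, P2:M(79) | bus: BusUpgr,Flush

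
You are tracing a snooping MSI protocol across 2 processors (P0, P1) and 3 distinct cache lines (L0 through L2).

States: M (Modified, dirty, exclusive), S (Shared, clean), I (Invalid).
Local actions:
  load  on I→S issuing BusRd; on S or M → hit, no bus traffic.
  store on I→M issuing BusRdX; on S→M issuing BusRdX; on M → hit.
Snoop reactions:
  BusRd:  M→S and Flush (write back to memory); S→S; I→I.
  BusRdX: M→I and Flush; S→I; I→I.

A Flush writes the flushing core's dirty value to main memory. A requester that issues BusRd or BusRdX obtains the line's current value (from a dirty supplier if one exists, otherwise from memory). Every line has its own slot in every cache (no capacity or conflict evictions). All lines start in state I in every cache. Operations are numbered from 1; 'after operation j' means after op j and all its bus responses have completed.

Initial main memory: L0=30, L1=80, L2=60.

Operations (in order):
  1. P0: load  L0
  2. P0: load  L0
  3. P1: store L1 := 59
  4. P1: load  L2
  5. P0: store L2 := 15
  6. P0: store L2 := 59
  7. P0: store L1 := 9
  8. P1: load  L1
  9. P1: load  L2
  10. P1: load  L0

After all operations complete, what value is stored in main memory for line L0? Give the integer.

[1] P0: load  L0 | P0:S(30), P1:I | bus: BusRd
[2] P0: load  L0 | P0:S(30), P1:I | bus: none
[3] P1: store L1 := 59 | P0:I, P1:M(59) | bus: BusRdX
[4] P1: load  L2 | P0:I, P1:S(60) | bus: BusRd
[5] P0: store L2 := 15 | P0:M(15), P1:I | bus: BusRdX
[6] P0: store L2 := 59 | P0:M(59), P1:I | bus: none
[7] P0: store L1 := 9 | P0:M(9), P1:I | bus: BusRdX,Flush
[8] P1: load  L1 | P0:S(9), P1:S(9) | bus: BusRd,Flush
[9] P1: load  L2 | P0:S(59), P1:S(59) | bus: BusRd,Flush
[10] P1: load  L0 | P0:S(30), P1:S(30) | bus: BusRd

memory[L0] = 30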